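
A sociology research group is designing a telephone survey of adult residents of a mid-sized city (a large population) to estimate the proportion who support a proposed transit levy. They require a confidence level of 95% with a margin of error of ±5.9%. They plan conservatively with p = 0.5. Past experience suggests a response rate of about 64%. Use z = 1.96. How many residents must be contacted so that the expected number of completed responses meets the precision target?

432

Completed interviews needed: n₀ = 1.96² × 0.2500 / 0.059² ≈ 275.90 → 276.
At a 64% response rate, contacts needed = 276 / 0.64 ≈ 431.25 → 432.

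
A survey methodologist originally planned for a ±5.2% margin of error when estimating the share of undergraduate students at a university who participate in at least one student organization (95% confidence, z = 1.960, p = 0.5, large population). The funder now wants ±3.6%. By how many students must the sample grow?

386

At ±5.2%: n = 1.960² × 0.2500 / 0.052² ≈ 355.18 → 356.
At ±3.6%: n = 1.960² × 0.2500 / 0.036² ≈ 741.05 → 742.
Additional respondents: 742 − 356 = 386.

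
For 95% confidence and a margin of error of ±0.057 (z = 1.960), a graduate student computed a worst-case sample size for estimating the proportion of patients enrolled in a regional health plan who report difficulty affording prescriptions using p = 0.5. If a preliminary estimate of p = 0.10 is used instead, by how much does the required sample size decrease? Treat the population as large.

189

Conservative (p = 0.5): n = 1.960² × 0.25 / 0.057² ≈ 295.60 → 296.
Using p = 0.10: p(1−p) = 0.0900, so n = 1.960² × 0.0900 / 0.057² ≈ 106.42 → 107.
Reduction: 296 − 107 = 189.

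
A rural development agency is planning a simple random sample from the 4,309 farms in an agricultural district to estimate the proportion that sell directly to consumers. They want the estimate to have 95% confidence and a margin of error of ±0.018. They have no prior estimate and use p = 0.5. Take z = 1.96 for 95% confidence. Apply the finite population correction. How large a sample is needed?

Unadjusted: n₀ = 1.96² × 0.50 × 0.50 / 0.018² ≈ 2964.20, so n₀ = 2965.
Finite population correction with N = 4,309: n = n₀ / (1 + (n₀−1)/N) = 2965 / (1 + 2964/4309) = 2965 / 1.6879 ≈ 1756.66.
Rounding up, n = 1757.

1757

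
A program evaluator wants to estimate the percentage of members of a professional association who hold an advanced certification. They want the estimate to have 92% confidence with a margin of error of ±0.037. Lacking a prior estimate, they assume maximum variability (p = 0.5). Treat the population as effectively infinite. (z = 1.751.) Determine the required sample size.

With p = 0.5, p(1−p) = 0.25.
n = z²·p(1−p)/E² = 1.751² × 0.2500 / 0.037² = 3.0660 × 0.2500 / 0.001369 ≈ 559.90.
Rounding up gives n = 560.

560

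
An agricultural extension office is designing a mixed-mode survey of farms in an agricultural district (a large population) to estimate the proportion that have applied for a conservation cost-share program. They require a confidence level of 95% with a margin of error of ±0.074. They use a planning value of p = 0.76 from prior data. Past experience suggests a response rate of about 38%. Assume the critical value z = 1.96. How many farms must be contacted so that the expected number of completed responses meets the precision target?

337

Completed interviews needed: n₀ = 1.96² × 0.1824 / 0.074² ≈ 127.96 → 128.
At a 38% response rate, contacts needed = 128 / 0.38 ≈ 336.84 → 337.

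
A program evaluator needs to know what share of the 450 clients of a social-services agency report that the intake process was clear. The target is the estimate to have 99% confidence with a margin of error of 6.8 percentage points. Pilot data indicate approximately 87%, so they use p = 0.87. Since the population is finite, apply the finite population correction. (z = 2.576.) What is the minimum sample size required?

120

Unadjusted: n₀ = 2.576² × 0.87 × 0.13 / 0.068² ≈ 162.31, so n₀ = 163.
Finite population correction with N = 450: n = n₀ / (1 + (n₀−1)/N) = 163 / (1 + 162/450) = 163 / 1.3600 ≈ 119.85.
Rounding up, n = 120.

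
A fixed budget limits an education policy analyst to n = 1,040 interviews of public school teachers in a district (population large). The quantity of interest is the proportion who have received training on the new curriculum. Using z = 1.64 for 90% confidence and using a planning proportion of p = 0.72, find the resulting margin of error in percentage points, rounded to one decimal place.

SE(p̂) = √[p(1−p)/n] = √[0.2016/1040] = 0.01392.
E = z × SE = 1.64 × 0.01392 = 0.02283, or 2.3 percentage points.

2.3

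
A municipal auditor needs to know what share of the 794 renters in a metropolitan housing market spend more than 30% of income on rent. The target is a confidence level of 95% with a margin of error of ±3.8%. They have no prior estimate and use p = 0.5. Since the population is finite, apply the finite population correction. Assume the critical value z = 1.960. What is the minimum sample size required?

363

Unadjusted: n₀ = 1.960² × 0.50 × 0.50 / 0.038² ≈ 665.10, so n₀ = 666.
Finite population correction with N = 794: n = n₀ / (1 + (n₀−1)/N) = 666 / (1 + 665/794) = 666 / 1.8375 ≈ 362.44.
Rounding up, n = 363.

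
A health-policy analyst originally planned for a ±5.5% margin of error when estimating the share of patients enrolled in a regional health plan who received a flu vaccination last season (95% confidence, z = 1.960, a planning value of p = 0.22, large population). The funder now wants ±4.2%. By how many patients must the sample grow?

At ±5.5%: n = 1.960² × 0.1716 / 0.055² ≈ 217.92 → 218.
At ±4.2%: n = 1.960² × 0.1716 / 0.042² ≈ 373.71 → 374.
Additional respondents: 374 − 218 = 156.

156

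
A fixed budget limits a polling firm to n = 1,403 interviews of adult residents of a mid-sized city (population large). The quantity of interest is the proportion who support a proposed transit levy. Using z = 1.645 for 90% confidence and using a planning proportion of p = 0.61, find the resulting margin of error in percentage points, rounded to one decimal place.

2.1

SE(p̂) = √[p(1−p)/n] = √[0.2379/1403] = 0.01302.
E = z × SE = 1.645 × 0.01302 = 0.02142, or 2.1 percentage points.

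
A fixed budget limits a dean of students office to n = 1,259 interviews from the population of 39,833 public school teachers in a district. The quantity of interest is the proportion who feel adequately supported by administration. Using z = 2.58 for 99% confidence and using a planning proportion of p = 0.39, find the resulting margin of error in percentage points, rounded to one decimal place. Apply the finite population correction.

Finite-population factor: (N−n)/(N−1) = (39833−1259)/(39833−1) = 0.9684.
SE(p̂) = √[p(1−p)/n · (N−n)/(N−1)] = √[0.2379/1259 × 0.9684] = 0.01353.
E = z × SE = 2.58 × 0.01353 = 0.03490 ≈ 3.5 percentage points.

3.5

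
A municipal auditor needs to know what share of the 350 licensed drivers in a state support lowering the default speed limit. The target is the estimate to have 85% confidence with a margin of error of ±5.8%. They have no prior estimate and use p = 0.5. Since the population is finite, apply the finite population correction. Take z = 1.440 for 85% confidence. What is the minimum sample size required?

Unadjusted: n₀ = 1.440² × 0.50 × 0.50 / 0.058² ≈ 154.10, so n₀ = 155.
Finite population correction with N = 350: n = n₀ / (1 + (n₀−1)/N) = 155 / (1 + 154/350) = 155 / 1.4400 ≈ 107.64.
Rounding up, n = 108.

108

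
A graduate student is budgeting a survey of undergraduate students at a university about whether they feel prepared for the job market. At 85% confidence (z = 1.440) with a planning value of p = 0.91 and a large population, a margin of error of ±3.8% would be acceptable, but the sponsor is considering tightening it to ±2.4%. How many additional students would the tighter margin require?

At ±3.8%: n = 1.440² × 0.0819 / 0.038² ≈ 117.61 → 118.
At ±2.4%: n = 1.440² × 0.0819 / 0.024² ≈ 294.84 → 295.
Additional respondents: 295 − 118 = 177.

177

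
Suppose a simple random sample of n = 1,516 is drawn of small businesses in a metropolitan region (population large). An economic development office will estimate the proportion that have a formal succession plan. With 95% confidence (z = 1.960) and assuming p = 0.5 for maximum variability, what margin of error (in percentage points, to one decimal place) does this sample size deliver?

2.5

SE(p̂) = √[p(1−p)/n] = √[0.2500/1516] = 0.01284.
E = z × SE = 1.960 × 0.01284 = 0.02517, or 2.5 percentage points.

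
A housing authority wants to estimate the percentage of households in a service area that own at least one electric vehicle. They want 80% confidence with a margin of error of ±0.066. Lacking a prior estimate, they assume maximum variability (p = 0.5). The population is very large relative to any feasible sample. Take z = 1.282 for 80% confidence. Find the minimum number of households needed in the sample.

With p = 0.5, p(1−p) = 0.25.
n = z²·p(1−p)/E² = 1.282² × 0.2500 / 0.066² = 1.6435 × 0.2500 / 0.004356 ≈ 94.33.
Rounding up gives n = 95.

95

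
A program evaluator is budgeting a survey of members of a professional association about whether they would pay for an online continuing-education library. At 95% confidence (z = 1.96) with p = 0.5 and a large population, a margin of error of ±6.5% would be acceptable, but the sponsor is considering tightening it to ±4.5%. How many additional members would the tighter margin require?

At ±6.5%: n = 1.96² × 0.2500 / 0.065² ≈ 227.31 → 228.
At ±4.5%: n = 1.96² × 0.2500 / 0.045² ≈ 474.27 → 475.
Additional respondents: 475 − 228 = 247.

247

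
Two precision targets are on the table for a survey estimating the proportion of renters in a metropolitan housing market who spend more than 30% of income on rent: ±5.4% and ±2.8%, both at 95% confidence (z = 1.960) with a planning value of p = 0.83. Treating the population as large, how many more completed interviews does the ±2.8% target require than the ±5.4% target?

506

At ±5.4%: n = 1.960² × 0.1411 / 0.054² ≈ 185.89 → 186.
At ±2.8%: n = 1.960² × 0.1411 / 0.028² ≈ 691.39 → 692.
Additional respondents: 692 − 186 = 506.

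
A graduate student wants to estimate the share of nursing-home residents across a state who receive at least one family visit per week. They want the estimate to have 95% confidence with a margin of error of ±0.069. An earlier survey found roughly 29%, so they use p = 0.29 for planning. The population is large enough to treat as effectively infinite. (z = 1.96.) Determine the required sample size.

With p = 0.29, p(1−p) = 0.2059.
n = z²·p(1−p)/E² = 1.96² × 0.2059 / 0.069² = 3.8416 × 0.2059 / 0.004761 ≈ 166.14.
Rounding up gives n = 167.

167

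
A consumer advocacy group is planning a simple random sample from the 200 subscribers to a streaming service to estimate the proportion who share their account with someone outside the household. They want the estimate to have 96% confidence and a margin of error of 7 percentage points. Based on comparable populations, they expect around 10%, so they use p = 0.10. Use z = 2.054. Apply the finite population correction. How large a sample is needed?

57

Unadjusted: n₀ = 2.054² × 0.10 × 0.90 / 0.070² ≈ 77.49, so n₀ = 78.
Finite population correction with N = 200: n = n₀ / (1 + (n₀−1)/N) = 78 / (1 + 77/200) = 78 / 1.3850 ≈ 56.32.
Rounding up, n = 57.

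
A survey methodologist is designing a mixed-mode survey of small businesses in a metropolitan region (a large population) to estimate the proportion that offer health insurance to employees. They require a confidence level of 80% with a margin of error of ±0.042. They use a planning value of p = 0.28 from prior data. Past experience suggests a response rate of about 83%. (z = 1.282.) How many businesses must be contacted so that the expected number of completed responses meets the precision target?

Completed interviews needed: n₀ = 1.282² × 0.2016 / 0.042² ≈ 187.83 → 188.
At an 83% response rate, contacts needed = 188 / 0.83 ≈ 226.51 → 227.

227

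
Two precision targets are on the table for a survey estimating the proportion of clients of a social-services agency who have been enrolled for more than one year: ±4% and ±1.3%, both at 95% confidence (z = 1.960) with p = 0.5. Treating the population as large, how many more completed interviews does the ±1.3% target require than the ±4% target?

At ±4%: n = 1.960² × 0.2500 / 0.040² ≈ 600.25 → 601.
At ±1.3%: n = 1.960² × 0.2500 / 0.013² ≈ 5682.84 → 5683.
Additional respondents: 5683 − 601 = 5082.

5082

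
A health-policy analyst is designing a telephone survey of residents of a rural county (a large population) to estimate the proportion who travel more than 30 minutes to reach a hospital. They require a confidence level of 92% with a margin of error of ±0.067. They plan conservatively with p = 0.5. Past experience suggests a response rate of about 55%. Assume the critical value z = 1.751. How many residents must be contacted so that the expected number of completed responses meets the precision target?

Completed interviews needed: n₀ = 1.751² × 0.2500 / 0.067² ≈ 170.75 → 171.
At a 55% response rate, contacts needed = 171 / 0.55 ≈ 310.91 → 311.

311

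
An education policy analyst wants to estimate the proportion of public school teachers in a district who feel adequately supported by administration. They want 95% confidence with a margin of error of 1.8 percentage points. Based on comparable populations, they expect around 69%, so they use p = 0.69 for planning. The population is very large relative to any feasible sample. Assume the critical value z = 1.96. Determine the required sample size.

2537

With p = 0.69, p(1−p) = 0.2139.
n = z²·p(1−p)/E² = 1.96² × 0.2139 / 0.018² = 3.8416 × 0.2139 / 0.000324 ≈ 2536.17.
Rounding up gives n = 2537.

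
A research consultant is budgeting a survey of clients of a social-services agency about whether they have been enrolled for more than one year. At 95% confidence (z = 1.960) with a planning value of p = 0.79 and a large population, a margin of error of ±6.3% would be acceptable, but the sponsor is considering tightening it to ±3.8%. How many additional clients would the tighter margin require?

281

At ±6.3%: n = 1.960² × 0.1659 / 0.063² ≈ 160.57 → 161.
At ±3.8%: n = 1.960² × 0.1659 / 0.038² ≈ 441.36 → 442.
Additional respondents: 442 − 161 = 281.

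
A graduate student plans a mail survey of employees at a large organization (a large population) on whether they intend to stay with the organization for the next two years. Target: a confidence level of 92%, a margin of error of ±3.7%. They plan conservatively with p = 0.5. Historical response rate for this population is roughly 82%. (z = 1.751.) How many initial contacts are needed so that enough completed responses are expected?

683

Completed interviews needed: n₀ = 1.751² × 0.2500 / 0.037² ≈ 559.90 → 560.
At an 82% response rate, contacts needed = 560 / 0.82 ≈ 682.93 → 683.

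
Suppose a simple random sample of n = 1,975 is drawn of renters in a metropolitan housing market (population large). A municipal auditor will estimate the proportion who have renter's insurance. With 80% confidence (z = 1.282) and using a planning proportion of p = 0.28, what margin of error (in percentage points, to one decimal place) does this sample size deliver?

SE(p̂) = √[p(1−p)/n] = √[0.2016/1975] = 0.01010.
E = z × SE = 1.282 × 0.01010 = 0.01295, or 1.3 percentage points.

1.3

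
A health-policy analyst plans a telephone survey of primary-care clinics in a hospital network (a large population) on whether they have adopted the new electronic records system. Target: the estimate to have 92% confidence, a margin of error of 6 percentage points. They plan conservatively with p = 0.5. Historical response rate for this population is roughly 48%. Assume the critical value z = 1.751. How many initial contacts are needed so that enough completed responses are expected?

444

Completed interviews needed: n₀ = 1.751² × 0.2500 / 0.060² ≈ 212.92 → 213.
At a 48% response rate, contacts needed = 213 / 0.48 ≈ 443.75 → 444.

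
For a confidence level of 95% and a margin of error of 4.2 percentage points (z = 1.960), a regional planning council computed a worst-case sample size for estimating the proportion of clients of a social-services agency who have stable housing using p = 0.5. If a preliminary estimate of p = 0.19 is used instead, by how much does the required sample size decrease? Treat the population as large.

Conservative (p = 0.5): n = 1.960² × 0.25 / 0.042² ≈ 544.44 → 545.
Using p = 0.19: p(1−p) = 0.1539, so n = 1.960² × 0.1539 / 0.042² ≈ 335.16 → 336.
Reduction: 545 − 336 = 209.

209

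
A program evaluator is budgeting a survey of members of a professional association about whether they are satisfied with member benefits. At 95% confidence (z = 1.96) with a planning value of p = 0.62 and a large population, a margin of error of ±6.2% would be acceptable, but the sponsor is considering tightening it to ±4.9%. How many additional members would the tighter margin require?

At ±6.2%: n = 1.96² × 0.2356 / 0.062² ≈ 235.45 → 236.
At ±4.9%: n = 1.96² × 0.2356 / 0.049² ≈ 376.96 → 377.
Additional respondents: 377 − 236 = 141.

141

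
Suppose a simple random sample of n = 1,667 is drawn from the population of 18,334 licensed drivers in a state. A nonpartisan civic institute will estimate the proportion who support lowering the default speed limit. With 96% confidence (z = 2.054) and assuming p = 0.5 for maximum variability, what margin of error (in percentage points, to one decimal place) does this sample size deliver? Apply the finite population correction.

2.4

Finite-population factor: (N−n)/(N−1) = (18334−1667)/(18334−1) = 0.9091.
SE(p̂) = √[p(1−p)/n · (N−n)/(N−1)] = √[0.2500/1667 × 0.9091] = 0.01168.
E = z × SE = 2.054 × 0.01168 = 0.02398 ≈ 2.4 percentage points.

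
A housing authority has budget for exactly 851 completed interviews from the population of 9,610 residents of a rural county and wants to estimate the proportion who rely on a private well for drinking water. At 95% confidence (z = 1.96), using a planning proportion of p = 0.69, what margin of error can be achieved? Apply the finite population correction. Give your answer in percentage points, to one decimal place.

Finite-population factor: (N−n)/(N−1) = (9610−851)/(9610−1) = 0.9115.
SE(p̂) = √[p(1−p)/n · (N−n)/(N−1)] = √[0.2139/851 × 0.9115] = 0.01514.
E = z × SE = 1.96 × 0.01514 = 0.02967 ≈ 3.0 percentage points.

3.0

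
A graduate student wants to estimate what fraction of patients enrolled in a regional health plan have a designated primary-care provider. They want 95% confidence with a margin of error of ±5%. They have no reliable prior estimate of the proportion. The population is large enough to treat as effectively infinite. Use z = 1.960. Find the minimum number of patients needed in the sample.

385

With no prior estimate, use p = 0.5, giving p(1−p) = 0.25.
n = z²·p(1−p)/E² = 1.960² × 0.2500 / 0.050² = 3.8416 × 0.2500 / 0.002500 ≈ 384.16.
Rounding up gives n = 385.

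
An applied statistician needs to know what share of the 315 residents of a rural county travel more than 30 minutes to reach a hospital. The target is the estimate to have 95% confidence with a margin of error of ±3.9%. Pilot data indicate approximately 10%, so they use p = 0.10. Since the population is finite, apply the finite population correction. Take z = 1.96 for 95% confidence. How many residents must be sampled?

Unadjusted: n₀ = 1.96² × 0.10 × 0.90 / 0.039² ≈ 227.31, so n₀ = 228.
Finite population correction with N = 315: n = n₀ / (1 + (n₀−1)/N) = 228 / (1 + 227/315) = 228 / 1.7206 ≈ 132.51.
Rounding up, n = 133.

133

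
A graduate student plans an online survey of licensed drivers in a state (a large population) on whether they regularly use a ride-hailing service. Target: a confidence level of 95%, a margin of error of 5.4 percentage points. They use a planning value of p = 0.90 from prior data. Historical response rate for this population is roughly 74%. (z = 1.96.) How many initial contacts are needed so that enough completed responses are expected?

161

Completed interviews needed: n₀ = 1.96² × 0.0900 / 0.054² ≈ 118.57 → 119.
At a 74% response rate, contacts needed = 119 / 0.74 ≈ 160.81 → 161.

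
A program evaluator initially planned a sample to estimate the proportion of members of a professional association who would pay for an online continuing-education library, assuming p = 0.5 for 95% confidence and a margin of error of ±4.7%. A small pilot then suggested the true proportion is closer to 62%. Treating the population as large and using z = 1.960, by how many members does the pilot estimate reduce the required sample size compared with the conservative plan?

Conservative (p = 0.5): n = 1.960² × 0.25 / 0.047² ≈ 434.77 → 435.
Using p = 0.62: p(1−p) = 0.2356, so n = 1.960² × 0.2356 / 0.047² ≈ 409.72 → 410.
Reduction: 435 − 410 = 25.

25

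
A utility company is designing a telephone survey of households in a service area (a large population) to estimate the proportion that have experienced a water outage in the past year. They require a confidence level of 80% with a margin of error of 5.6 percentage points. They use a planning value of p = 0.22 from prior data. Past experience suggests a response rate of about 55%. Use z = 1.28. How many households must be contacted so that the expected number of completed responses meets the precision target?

Completed interviews needed: n₀ = 1.28² × 0.1716 / 0.056² ≈ 89.65 → 90.
At a 55% response rate, contacts needed = 90 / 0.55 ≈ 163.64 → 164.

164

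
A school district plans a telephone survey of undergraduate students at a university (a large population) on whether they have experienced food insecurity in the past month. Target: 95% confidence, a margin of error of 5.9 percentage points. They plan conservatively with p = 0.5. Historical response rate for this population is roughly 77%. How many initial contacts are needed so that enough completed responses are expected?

For 95% confidence, z = 1.96.
Completed interviews needed: n₀ = 1.96² × 0.2500 / 0.059² ≈ 275.90 → 276.
At a 77% response rate, contacts needed = 276 / 0.77 ≈ 358.44 → 359.

359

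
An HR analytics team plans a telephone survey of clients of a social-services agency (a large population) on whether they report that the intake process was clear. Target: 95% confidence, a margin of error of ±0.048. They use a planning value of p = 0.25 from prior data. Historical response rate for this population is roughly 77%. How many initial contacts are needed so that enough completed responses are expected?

For 95% confidence, z = 1.960.
Completed interviews needed: n₀ = 1.960² × 0.1875 / 0.048² ≈ 312.63 → 313.
At a 77% response rate, contacts needed = 313 / 0.77 ≈ 406.49 → 407.

407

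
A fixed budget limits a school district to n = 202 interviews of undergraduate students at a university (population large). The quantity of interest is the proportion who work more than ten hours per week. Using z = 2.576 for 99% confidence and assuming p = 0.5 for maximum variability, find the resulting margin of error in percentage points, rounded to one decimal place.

9.1

SE(p̂) = √[p(1−p)/n] = √[0.2500/202] = 0.03518.
E = z × SE = 2.576 × 0.03518 = 0.09062, or 9.1 percentage points.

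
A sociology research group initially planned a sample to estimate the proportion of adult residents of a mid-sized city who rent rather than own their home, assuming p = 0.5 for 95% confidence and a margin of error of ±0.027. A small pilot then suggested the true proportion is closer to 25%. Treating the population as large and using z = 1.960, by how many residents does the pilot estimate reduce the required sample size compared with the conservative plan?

329

Conservative (p = 0.5): n = 1.960² × 0.25 / 0.027² ≈ 1317.42 → 1318.
Using p = 0.25: p(1−p) = 0.1875, so n = 1.960² × 0.1875 / 0.027² ≈ 988.07 → 989.
Reduction: 1318 − 989 = 329.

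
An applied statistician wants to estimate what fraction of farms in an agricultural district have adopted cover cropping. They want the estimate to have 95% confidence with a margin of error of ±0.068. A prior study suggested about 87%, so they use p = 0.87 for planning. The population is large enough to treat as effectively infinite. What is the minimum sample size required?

94

For 95% confidence, z = 1.960.
With p = 0.87, p(1−p) = 0.1131.
n = z²·p(1−p)/E² = 1.960² × 0.1131 / 0.068² = 3.8416 × 0.1131 / 0.004624 ≈ 93.96.
Rounding up gives n = 94.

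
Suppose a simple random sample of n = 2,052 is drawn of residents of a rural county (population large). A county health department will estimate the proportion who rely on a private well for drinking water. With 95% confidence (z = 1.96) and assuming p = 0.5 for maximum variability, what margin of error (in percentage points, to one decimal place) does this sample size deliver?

SE(p̂) = √[p(1−p)/n] = √[0.2500/2052] = 0.01104.
E = z × SE = 1.96 × 0.01104 = 0.02163, or 2.2 percentage points.

2.2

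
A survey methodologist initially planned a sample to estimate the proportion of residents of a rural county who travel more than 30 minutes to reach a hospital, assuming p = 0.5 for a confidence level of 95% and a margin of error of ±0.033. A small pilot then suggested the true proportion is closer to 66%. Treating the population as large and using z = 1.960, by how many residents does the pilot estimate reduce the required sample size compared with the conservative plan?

90

Conservative (p = 0.5): n = 1.960² × 0.25 / 0.033² ≈ 881.91 → 882.
Using p = 0.66: p(1−p) = 0.2244, so n = 1.960² × 0.2244 / 0.033² ≈ 791.60 → 792.
Reduction: 882 − 792 = 90.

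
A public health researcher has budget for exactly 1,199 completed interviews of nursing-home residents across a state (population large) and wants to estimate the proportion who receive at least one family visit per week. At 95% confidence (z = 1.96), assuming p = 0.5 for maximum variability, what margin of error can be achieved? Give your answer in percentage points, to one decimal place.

SE(p̂) = √[p(1−p)/n] = √[0.2500/1199] = 0.01444.
E = z × SE = 1.96 × 0.01444 = 0.02830, or 2.8 percentage points.

2.8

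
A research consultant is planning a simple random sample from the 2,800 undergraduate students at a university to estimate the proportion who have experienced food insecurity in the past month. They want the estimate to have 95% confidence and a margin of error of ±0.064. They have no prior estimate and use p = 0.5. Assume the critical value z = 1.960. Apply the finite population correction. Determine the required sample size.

Unadjusted: n₀ = 1.960² × 0.50 × 0.50 / 0.064² ≈ 234.47, so n₀ = 235.
Finite population correction with N = 2,800: n = n₀ / (1 + (n₀−1)/N) = 235 / (1 + 234/2800) = 235 / 1.0836 ≈ 216.88.
Rounding up, n = 217.

217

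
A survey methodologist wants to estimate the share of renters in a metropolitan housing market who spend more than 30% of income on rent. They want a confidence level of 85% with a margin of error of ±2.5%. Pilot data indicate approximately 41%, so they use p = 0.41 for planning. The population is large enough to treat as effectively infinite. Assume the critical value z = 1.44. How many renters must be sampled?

803

With p = 0.41, p(1−p) = 0.2419.
n = z²·p(1−p)/E² = 1.44² × 0.2419 / 0.025² = 2.0736 × 0.2419 / 0.000625 ≈ 802.57.
Rounding up gives n = 803.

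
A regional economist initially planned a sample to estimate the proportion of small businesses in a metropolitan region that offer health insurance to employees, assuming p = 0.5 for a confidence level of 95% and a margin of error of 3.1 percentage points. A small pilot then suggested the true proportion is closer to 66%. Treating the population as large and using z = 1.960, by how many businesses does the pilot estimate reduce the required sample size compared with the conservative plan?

102

Conservative (p = 0.5): n = 1.960² × 0.25 / 0.031² ≈ 999.38 → 1000.
Using p = 0.66: p(1−p) = 0.2244, so n = 1.960² × 0.2244 / 0.031² ≈ 897.04 → 898.
Reduction: 1000 − 898 = 102.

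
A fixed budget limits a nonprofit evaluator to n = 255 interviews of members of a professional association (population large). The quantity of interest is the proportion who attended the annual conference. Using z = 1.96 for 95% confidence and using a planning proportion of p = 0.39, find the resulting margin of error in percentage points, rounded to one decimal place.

6.0

SE(p̂) = √[p(1−p)/n] = √[0.2379/255] = 0.03054.
E = z × SE = 1.96 × 0.03054 = 0.05987, or 6.0 percentage points.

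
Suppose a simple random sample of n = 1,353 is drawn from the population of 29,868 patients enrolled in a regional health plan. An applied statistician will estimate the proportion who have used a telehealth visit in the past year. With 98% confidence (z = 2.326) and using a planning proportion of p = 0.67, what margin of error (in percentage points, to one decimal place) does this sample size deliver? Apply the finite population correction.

Finite-population factor: (N−n)/(N−1) = (29868−1353)/(29868−1) = 0.9547.
SE(p̂) = √[p(1−p)/n · (N−n)/(N−1)] = √[0.2211/1353 × 0.9547] = 0.01249.
E = z × SE = 2.326 × 0.01249 = 0.02905 ≈ 2.9 percentage points.

2.9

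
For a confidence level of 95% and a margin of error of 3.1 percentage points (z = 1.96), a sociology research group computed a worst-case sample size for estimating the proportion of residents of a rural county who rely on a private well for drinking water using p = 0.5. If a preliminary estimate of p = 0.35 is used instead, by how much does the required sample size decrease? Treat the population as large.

90

Conservative (p = 0.5): n = 1.96² × 0.25 / 0.031² ≈ 999.38 → 1000.
Using p = 0.35: p(1−p) = 0.2275, so n = 1.96² × 0.2275 / 0.031² ≈ 909.43 → 910.
Reduction: 1000 − 910 = 90.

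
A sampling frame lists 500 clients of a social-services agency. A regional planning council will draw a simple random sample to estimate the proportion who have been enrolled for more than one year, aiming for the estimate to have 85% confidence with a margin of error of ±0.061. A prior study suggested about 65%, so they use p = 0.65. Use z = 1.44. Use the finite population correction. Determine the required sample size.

Unadjusted: n₀ = 1.44² × 0.65 × 0.35 / 0.061² ≈ 126.78, so n₀ = 127.
Finite population correction with N = 500: n = n₀ / (1 + (n₀−1)/N) = 127 / (1 + 126/500) = 127 / 1.2520 ≈ 101.44.
Rounding up, n = 102.

102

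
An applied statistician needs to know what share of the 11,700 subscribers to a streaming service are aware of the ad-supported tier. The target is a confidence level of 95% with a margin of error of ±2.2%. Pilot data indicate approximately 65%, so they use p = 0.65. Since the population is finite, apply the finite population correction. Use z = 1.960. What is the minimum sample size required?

1565

Unadjusted: n₀ = 1.960² × 0.65 × 0.35 / 0.022² ≈ 1805.71, so n₀ = 1806.
Finite population correction with N = 11,700: n = n₀ / (1 + (n₀−1)/N) = 1806 / (1 + 1805/11700) = 1806 / 1.1543 ≈ 1564.62.
Rounding up, n = 1565.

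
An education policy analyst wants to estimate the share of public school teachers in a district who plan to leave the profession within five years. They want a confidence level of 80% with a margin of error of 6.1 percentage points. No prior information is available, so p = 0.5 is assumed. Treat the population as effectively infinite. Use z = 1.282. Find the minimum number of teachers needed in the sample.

With p = 0.5, p(1−p) = 0.25.
n = z²·p(1−p)/E² = 1.282² × 0.2500 / 0.061² = 1.6435 × 0.2500 / 0.003721 ≈ 110.42.
Rounding up gives n = 111.

111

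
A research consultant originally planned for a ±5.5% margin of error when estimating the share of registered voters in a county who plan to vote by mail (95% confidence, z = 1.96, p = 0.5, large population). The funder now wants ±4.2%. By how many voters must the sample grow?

227

At ±5.5%: n = 1.96² × 0.2500 / 0.055² ≈ 317.49 → 318.
At ±4.2%: n = 1.96² × 0.2500 / 0.042² ≈ 544.44 → 545.
Additional respondents: 545 − 318 = 227.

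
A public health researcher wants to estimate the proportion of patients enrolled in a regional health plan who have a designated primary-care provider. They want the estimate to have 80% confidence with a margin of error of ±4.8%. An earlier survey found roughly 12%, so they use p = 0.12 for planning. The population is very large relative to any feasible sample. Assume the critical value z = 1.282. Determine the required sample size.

With p = 0.12, p(1−p) = 0.1056.
n = z²·p(1−p)/E² = 1.282² × 0.1056 / 0.048² = 1.6435 × 0.1056 / 0.002304 ≈ 75.33.
Rounding up gives n = 76.

76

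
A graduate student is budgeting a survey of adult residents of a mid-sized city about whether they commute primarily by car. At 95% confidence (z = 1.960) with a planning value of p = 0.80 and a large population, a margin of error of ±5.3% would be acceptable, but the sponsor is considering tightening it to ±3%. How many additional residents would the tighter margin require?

At ±5.3%: n = 1.960² × 0.1600 / 0.053² ≈ 218.82 → 219.
At ±3%: n = 1.960² × 0.1600 / 0.030² ≈ 682.95 → 683.
Additional respondents: 683 − 219 = 464.

464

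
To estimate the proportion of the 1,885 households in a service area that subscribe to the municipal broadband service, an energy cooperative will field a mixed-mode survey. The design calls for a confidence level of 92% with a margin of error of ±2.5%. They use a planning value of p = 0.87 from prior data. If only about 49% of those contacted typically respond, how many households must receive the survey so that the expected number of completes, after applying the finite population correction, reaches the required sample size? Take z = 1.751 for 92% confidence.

876

Completed interviews needed (unadjusted): n₀ = 1.751² × 0.1131 / 0.025² ≈ 554.82 → 555.
FPC for N = 1,885: n = 555 / (1 + 554/1885) = 555 / 1.2939 ≈ 428.94 → 429.
At a 49% response rate, contacts needed = 429 / 0.49 ≈ 875.51 → 876.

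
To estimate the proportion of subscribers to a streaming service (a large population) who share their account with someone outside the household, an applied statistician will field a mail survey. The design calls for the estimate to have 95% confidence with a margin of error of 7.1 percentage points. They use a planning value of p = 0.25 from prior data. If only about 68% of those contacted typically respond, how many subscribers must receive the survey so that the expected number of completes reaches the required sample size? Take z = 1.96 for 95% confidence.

Completed interviews needed: n₀ = 1.96² × 0.1875 / 0.071² ≈ 142.89 → 143.
At a 68% response rate, contacts needed = 143 / 0.68 ≈ 210.29 → 211.

211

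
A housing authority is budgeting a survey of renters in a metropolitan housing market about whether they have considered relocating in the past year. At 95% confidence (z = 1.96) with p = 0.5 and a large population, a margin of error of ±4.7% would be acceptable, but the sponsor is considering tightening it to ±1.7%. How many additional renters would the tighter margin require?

At ±4.7%: n = 1.96² × 0.2500 / 0.047² ≈ 434.77 → 435.
At ±1.7%: n = 1.96² × 0.2500 / 0.017² ≈ 3323.18 → 3324.
Additional respondents: 3324 − 435 = 2889.

2889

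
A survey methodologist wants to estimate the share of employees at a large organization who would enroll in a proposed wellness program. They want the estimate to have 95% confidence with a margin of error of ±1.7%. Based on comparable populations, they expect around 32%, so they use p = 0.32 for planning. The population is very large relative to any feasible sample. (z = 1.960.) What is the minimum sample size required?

With p = 0.32, p(1−p) = 0.2176.
n = z²·p(1−p)/E² = 1.960² × 0.2176 / 0.017² = 3.8416 × 0.2176 / 0.000289 ≈ 2892.50.
Rounding up gives n = 2893.

2893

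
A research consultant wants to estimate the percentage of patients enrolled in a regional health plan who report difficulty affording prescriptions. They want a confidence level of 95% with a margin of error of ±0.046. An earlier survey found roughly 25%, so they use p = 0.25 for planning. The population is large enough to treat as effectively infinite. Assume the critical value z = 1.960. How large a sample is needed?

341

With p = 0.25, p(1−p) = 0.1875.
n = z²·p(1−p)/E² = 1.960² × 0.1875 / 0.046² = 3.8416 × 0.1875 / 0.002116 ≈ 340.41.
Rounding up gives n = 341.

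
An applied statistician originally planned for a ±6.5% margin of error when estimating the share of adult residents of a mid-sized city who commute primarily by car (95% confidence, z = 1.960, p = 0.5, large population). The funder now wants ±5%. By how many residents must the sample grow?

At ±6.5%: n = 1.960² × 0.2500 / 0.065² ≈ 227.31 → 228.
At ±5%: n = 1.960² × 0.2500 / 0.050² ≈ 384.16 → 385.
Additional respondents: 385 − 228 = 157.

157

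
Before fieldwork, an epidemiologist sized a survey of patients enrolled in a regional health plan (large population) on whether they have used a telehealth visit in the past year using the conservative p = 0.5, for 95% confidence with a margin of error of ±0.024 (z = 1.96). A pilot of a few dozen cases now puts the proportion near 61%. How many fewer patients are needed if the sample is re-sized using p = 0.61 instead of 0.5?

Conservative (p = 0.5): n = 1.96² × 0.25 / 0.024² ≈ 1667.36 → 1668.
Using p = 0.61: p(1−p) = 0.2379, so n = 1.96² × 0.2379 / 0.024² ≈ 1586.66 → 1587.
Reduction: 1668 − 1587 = 81.

81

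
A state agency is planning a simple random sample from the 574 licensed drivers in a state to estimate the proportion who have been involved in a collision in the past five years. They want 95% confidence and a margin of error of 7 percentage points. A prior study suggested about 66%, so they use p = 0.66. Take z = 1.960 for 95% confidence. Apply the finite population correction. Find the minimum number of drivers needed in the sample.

135

Unadjusted: n₀ = 1.960² × 0.66 × 0.34 / 0.070² ≈ 175.93, so n₀ = 176.
Finite population correction with N = 574: n = n₀ / (1 + (n₀−1)/N) = 176 / (1 + 175/574) = 176 / 1.3049 ≈ 134.88.
Rounding up, n = 135.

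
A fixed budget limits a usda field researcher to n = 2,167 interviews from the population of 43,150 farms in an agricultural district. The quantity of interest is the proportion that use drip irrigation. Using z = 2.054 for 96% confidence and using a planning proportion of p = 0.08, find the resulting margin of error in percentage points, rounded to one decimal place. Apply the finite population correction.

Finite-population factor: (N−n)/(N−1) = (43150−2167)/(43150−1) = 0.9498.
SE(p̂) = √[p(1−p)/n · (N−n)/(N−1)] = √[0.0736/2167 × 0.9498] = 0.00568.
E = z × SE = 2.054 × 0.00568 = 0.01167 ≈ 1.2 percentage points.

1.2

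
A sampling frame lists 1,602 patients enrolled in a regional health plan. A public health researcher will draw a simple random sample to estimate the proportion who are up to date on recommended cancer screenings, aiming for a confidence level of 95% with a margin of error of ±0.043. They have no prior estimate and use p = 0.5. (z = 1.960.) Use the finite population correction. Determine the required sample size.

393

Unadjusted: n₀ = 1.960² × 0.50 × 0.50 / 0.043² ≈ 519.42, so n₀ = 520.
Finite population correction with N = 1,602: n = n₀ / (1 + (n₀−1)/N) = 520 / (1 + 519/1602) = 520 / 1.3240 ≈ 392.76.
Rounding up, n = 393.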